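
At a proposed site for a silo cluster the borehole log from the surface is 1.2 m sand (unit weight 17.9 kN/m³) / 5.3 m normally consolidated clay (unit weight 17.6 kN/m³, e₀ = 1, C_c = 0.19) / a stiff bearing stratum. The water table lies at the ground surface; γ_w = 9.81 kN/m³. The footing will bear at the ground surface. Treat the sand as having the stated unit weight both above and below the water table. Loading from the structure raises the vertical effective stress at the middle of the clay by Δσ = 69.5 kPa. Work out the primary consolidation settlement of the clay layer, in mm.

S_c ≈ 260 mm

Mid-depth of clay below the ground surface: z = 1.2 + 5.3/2 = 3.85 m.
Total vertical stress at mid-clay: σ_v = 17.9×1.2 + 17.6×2.65 = 68.12 kPa.
Pore pressure: u = 9.81×(3.85 − 0) = 37.769 kPa.
Initial effective stress: σ'_0 = σ_v − u = 68.12 − 37.769 = 30.351 kPa.
Final effective stress: σ'_f = σ'_0 + Δσ = 30.351 + 69.5 = 99.851 kPa.
Normally consolidated clay, so the full stress increment lies on the virgin compression line:
S_c = C_c·H/(1+e₀)·log₁₀(σ'_f/σ'_0) = 0.19×5.3/(1+1)×log₁₀(99.851/30.351)
    = 0.5035 × 0.51718 = 0.2604 m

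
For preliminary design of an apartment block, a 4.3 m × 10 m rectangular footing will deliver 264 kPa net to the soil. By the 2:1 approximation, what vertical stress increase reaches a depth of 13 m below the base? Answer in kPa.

Δσ_z ≈ 28.5 kPa

By the 2:1 method the load spreads at 1 horizontal : 2 vertical, so at depth z the loaded area has grown by z in each plan dimension:
Δσ = qBL/((B+z)(L+z)) = 264×4.3×10/((4.3+13)(10+13)) = 28.53 kPa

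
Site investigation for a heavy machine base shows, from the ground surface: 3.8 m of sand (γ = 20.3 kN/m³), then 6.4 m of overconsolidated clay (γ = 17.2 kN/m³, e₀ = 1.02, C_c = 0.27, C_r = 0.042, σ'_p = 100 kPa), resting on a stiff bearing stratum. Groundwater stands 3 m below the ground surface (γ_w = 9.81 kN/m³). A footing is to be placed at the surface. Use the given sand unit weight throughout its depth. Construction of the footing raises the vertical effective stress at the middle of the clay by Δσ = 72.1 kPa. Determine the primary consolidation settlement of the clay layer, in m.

Mid-depth of clay below the ground surface: z = 3.8 + 6.4/2 = 7 m.
Total vertical stress at mid-clay: σ_v = 20.3×3.8 + 17.2×3.2 = 132.18 kPa.
Pore pressure: u = 9.81×(7 − 3) = 39.24 kPa.
Initial effective stress: σ'_0 = σ_v − u = 132.18 − 39.24 = 92.94 kPa.
Final effective stress: σ'_f = 92.94 + 72.1 = 165.04 kPa.
σ'_f = 165.04 > σ'_p = 100 kPa, so the stress path crosses the preconsolidation pressure — recompression up to σ'_p, then virgin compression beyond:
S_c = H/(1+e₀)·[C_r·log₁₀(σ'_p/σ'_0) + C_c·log₁₀(σ'_f/σ'_p)]
    = 6.4/2.02 × [0.042×log₁₀(100/92.94) + 0.27×log₁₀(165.04/100)]
    = 3.1683 × [0.0013355 + 0.058749] = 0.1904 m

S_c ≈ 0.19 m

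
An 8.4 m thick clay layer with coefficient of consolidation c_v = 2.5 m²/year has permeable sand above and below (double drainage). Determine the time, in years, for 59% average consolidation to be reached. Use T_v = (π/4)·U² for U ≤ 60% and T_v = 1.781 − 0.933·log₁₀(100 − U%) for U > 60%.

Drainage path length: H_d = H/2 = 4.2 m (double drainage).
U ≤ 60%: T_v = (π/4)·U² = (π/4)×0.59² = 0.2734.
t = T_v·H_d²/c_v = 0.2734×4.2²/2.5 = 1.929 years.

t ≈ 1.93 years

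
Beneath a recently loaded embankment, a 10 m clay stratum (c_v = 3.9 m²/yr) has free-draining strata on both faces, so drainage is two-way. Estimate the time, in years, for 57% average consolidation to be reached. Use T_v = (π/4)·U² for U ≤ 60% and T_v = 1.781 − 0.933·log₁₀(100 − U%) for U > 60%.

Drainage path length: H_d = H/2 = 5 m (double drainage).
U ≤ 60%: T_v = (π/4)·U² = (π/4)×0.57² = 0.25518.
t = T_v·H_d²/c_v = 0.25518×5²/3.9 = 1.636 years.

t ≈ 1.64 years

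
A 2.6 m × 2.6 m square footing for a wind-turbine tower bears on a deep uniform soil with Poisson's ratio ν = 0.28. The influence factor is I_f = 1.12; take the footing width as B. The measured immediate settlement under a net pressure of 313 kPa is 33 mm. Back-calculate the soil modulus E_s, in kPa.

E_s ≈ 25500 kPa

S_e = q·B·(1−ν²)/E_s · I_f  ⇒  E_s = q·B·(1−ν²)·I_f / S_e.
E_s = 313 × 2.6 × 0.9216 × 1.12 / 0.033 = 25450 kPa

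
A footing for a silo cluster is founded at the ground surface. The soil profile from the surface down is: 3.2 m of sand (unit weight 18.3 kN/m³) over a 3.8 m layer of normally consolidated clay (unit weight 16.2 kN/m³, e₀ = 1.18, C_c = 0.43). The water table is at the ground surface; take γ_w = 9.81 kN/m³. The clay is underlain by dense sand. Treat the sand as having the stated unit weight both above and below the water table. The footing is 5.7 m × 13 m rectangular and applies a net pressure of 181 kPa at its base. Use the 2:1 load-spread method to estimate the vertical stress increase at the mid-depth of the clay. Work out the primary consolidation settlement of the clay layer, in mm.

Mid-depth of clay below the ground surface: z = 3.2 + 3.8/2 = 5.1 m.
Total vertical stress at mid-clay: σ_v = 18.3×3.2 + 16.2×1.9 = 89.34 kPa.
Pore pressure: u = 9.81×(5.1 − 0) = 50.031 kPa.
Initial effective stress: σ'_0 = σ_v − u = 89.34 − 50.031 = 39.309 kPa.
Stress increase at mid-clay by the 2:1 spreading method:
Δσ = qBL/((B+z)(L+z)) = 181×5.7×13/((5.7+5.1)(13+5.1)) = 68.611 kPa
Final effective stress: σ'_f = σ'_0 + Δσ = 39.309 + 68.611 = 107.92 kPa.
Normally consolidated clay, so the full stress increment lies on the virgin compression line:
S_c = C_c·H/(1+e₀)·log₁₀(σ'_f/σ'_0) = 0.43×3.8/(1+1.18)×log₁₀(107.92/39.309)
    = 0.74954 × 0.43861 = 0.3288 m

S_c ≈ 329 mm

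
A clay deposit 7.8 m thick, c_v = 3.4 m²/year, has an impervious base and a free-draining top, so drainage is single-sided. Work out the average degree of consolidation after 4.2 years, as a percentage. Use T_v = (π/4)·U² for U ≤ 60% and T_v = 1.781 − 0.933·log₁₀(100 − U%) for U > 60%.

Drainage path length: H_d = H = 7.8 m (single drainage).
T_v = c_v·t/H_d² = 3.4×4.2/7.8² = 0.23471.
T_v = 0.23471 corresponds to the U ≤ 60% branch:
U = √(4T_v/π) = 0.5467

U ≈ 54.7 %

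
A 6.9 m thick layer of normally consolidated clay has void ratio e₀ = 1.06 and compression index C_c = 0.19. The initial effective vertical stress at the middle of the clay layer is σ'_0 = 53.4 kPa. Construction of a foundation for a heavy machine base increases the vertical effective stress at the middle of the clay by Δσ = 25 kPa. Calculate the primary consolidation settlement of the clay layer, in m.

S_c ≈ 0.106 m

Final effective stress: σ'_f = σ'_0 + Δσ = 53.4 + 25 = 78.4 kPa.
Normally consolidated clay, so the full stress increment lies on the virgin compression line:
S_c = C_c·H/(1+e₀)·log₁₀(σ'_f/σ'_0) = 0.19×6.9/(1+1.06)×log₁₀(78.4/53.4)
    = 0.63641 × 0.16677 = 0.1061 m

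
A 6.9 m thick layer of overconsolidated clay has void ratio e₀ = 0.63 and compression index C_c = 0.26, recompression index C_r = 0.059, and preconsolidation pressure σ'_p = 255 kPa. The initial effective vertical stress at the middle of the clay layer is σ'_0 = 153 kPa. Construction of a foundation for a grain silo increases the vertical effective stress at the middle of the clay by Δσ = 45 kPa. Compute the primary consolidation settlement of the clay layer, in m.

S_c ≈ 0.028 m

Final effective stress: σ'_f = 153 + 45 = 198 kPa.
σ'_f = 198 ≤ σ'_p = 255 kPa, so the clay remains overconsolidated and only the recompression index applies:
S_c = C_r·H/(1+e₀)·log₁₀(σ'_f/σ'_0) = 0.059×6.9/1.63×log₁₀(198/153)
    = 0.24975 × 0.11197 = 0.02796 m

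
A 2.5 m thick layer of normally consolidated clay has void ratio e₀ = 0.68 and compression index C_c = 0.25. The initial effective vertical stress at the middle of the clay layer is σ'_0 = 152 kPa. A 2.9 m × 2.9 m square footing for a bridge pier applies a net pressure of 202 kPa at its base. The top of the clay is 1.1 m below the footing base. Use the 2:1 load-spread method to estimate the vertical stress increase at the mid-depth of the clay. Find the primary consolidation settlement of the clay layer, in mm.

S_c ≈ 55 mm

Mid-depth of clay below the footing base: z = 1.1 + 2.5/2 = 2.35 m.
Stress increase at mid-clay by the 2:1 spreading method:
Δσ = qBL/((B+z)(L+z)) = 202×2.9×2.9/((2.9+2.35)(2.9+2.35)) = 61.635 kPa
Final effective stress: σ'_f = σ'_0 + Δσ = 152 + 61.635 = 213.63 kPa.
Normally consolidated clay, so the full stress increment lies on the virgin compression line:
S_c = C_c·H/(1+e₀)·log₁₀(σ'_f/σ'_0) = 0.25×2.5/(1+0.68)×log₁₀(213.63/152)
    = 0.37202 × 0.14782 = 0.05499 m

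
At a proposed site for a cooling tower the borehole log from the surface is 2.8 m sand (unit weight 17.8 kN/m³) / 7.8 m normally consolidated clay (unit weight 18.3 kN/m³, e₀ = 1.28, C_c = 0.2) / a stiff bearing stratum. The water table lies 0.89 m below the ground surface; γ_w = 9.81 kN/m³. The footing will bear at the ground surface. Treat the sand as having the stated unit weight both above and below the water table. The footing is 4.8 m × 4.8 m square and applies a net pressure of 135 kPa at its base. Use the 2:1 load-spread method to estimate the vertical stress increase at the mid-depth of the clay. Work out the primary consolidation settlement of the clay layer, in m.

Mid-depth of clay below the ground surface: z = 2.8 + 7.8/2 = 6.7 m.
Total vertical stress at mid-clay: σ_v = 17.8×2.8 + 18.3×3.9 = 121.21 kPa.
Pore pressure: u = 9.81×(6.7 − 0.89) = 56.996 kPa.
Initial effective stress: σ'_0 = σ_v − u = 121.21 − 56.996 = 64.214 kPa.
Stress increase at mid-clay by the 2:1 spreading method:
Δσ = qBL/((B+z)(L+z)) = 135×4.8×4.8/((4.8+6.7)(4.8+6.7)) = 23.519 kPa
Final effective stress: σ'_f = σ'_0 + Δσ = 64.214 + 23.519 = 87.733 kPa.
Normally consolidated clay, so the full stress increment lies on the virgin compression line:
S_c = C_c·H/(1+e₀)·log₁₀(σ'_f/σ'_0) = 0.2×7.8/(1+1.28)×log₁₀(87.733/64.214)
    = 0.68421 × 0.13553 = 0.09273 m

S_c ≈ 0.0927 m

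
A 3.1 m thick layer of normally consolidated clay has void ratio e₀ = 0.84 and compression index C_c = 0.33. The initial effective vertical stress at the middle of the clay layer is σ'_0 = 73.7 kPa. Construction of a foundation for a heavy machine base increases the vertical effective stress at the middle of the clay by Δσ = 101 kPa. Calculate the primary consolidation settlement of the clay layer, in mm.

S_c ≈ 208 mm

Final effective stress: σ'_f = σ'_0 + Δσ = 73.7 + 101 = 174.7 kPa.
Normally consolidated clay, so the full stress increment lies on the virgin compression line:
S_c = C_c·H/(1+e₀)·log₁₀(σ'_f/σ'_0) = 0.33×3.1/(1+0.84)×log₁₀(174.7/73.7)
    = 0.55598 × 0.37483 = 0.2084 m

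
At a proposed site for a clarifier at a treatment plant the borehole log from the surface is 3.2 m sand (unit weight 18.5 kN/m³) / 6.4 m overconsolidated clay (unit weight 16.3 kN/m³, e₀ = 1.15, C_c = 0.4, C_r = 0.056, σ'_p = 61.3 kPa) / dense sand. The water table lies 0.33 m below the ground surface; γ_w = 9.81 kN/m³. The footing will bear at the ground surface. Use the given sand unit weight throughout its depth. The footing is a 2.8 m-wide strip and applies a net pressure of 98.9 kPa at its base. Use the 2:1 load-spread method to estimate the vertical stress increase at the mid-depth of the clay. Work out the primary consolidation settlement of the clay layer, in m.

Mid-depth of clay below the ground surface: z = 3.2 + 6.4/2 = 6.4 m.
Total vertical stress at mid-clay: σ_v = 18.5×3.2 + 16.3×3.2 = 111.36 kPa.
Pore pressure: u = 9.81×(6.4 − 0.33) = 59.547 kPa.
Initial effective stress: σ'_0 = σ_v − u = 111.36 − 59.547 = 51.813 kPa.
Stress increase at mid-clay by the 2:1 spreading method:
Δσ = qB/(B+z) = 98.9×2.8/(2.8+6.4) = 30.1 kPa
Final effective stress: σ'_f = 51.813 + 30.1 = 81.913 kPa.
σ'_f = 81.913 > σ'_p = 61.3 kPa, so the stress path crosses the preconsolidation pressure — recompression up to σ'_p, then virgin compression beyond:
S_c = H/(1+e₀)·[C_r·log₁₀(σ'_p/σ'_0) + C_c·log₁₀(σ'_f/σ'_p)]
    = 6.4/2.15 × [0.056×log₁₀(61.3/51.813) + 0.4×log₁₀(81.913/61.3)]
    = 2.9767 × [0.0040892 + 0.050357] = 0.1621 m

S_c ≈ 0.162 m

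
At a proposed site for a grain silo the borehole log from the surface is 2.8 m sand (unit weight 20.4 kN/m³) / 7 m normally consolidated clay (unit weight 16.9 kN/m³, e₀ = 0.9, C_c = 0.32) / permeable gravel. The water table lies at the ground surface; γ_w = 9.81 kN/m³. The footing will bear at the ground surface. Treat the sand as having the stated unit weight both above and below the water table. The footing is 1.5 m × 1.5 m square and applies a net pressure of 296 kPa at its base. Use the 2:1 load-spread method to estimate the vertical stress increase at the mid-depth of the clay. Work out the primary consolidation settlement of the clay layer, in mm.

S_c ≈ 93.8 mm

Mid-depth of clay below the ground surface: z = 2.8 + 7/2 = 6.3 m.
Total vertical stress at mid-clay: σ_v = 20.4×2.8 + 16.9×3.5 = 116.27 kPa.
Pore pressure: u = 9.81×(6.3 − 0) = 61.803 kPa.
Initial effective stress: σ'_0 = σ_v − u = 116.27 − 61.803 = 54.467 kPa.
Stress increase at mid-clay by the 2:1 spreading method:
Δσ = qBL/((B+z)(L+z)) = 296×1.5×1.5/((1.5+6.3)(1.5+6.3)) = 10.947 kPa
Final effective stress: σ'_f = σ'_0 + Δσ = 54.467 + 10.947 = 65.414 kPa.
Normally consolidated clay, so the full stress increment lies on the virgin compression line:
S_c = C_c·H/(1+e₀)·log₁₀(σ'_f/σ'_0) = 0.32×7/(1+0.9)×log₁₀(65.414/54.467)
    = 1.1789 × 0.079537 = 0.09377 m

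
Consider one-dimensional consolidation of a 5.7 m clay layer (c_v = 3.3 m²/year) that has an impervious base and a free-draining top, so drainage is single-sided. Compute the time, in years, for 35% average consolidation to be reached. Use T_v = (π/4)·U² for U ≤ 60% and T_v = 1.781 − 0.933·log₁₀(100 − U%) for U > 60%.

Drainage path length: H_d = H = 5.7 m (single drainage).
U ≤ 60%: T_v = (π/4)·U² = (π/4)×0.35² = 0.096211.
t = T_v·H_d²/c_v = 0.096211×5.7²/3.3 = 0.9472 years.

t ≈ 0.947 years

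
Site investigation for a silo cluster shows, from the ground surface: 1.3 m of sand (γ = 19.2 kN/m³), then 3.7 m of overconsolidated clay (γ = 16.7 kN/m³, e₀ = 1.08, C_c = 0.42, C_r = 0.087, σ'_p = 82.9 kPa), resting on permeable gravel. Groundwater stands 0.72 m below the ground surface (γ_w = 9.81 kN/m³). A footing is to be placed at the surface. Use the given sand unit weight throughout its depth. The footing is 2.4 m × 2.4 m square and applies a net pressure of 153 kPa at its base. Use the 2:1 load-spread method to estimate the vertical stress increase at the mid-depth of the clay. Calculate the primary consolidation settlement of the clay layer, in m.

S_c ≈ 0.0429 m

Mid-depth of clay below the ground surface: z = 1.3 + 3.7/2 = 3.15 m.
Total vertical stress at mid-clay: σ_v = 19.2×1.3 + 16.7×1.85 = 55.855 kPa.
Pore pressure: u = 9.81×(3.15 − 0.72) = 23.838 kPa.
Initial effective stress: σ'_0 = σ_v − u = 55.855 − 23.838 = 32.017 kPa.
Stress increase at mid-clay by the 2:1 spreading method:
Δσ = qBL/((B+z)(L+z)) = 153×2.4×2.4/((2.4+3.15)(2.4+3.15)) = 28.611 kPa
Final effective stress: σ'_f = 32.017 + 28.611 = 60.628 kPa.
σ'_f = 60.628 ≤ σ'_p = 82.9 kPa, so the clay remains overconsolidated and only the recompression index applies:
S_c = C_r·H/(1+e₀)·log₁₀(σ'_f/σ'_0) = 0.087×3.7/2.08×log₁₀(60.628/32.017)
    = 0.15476 × 0.27729 = 0.04291 m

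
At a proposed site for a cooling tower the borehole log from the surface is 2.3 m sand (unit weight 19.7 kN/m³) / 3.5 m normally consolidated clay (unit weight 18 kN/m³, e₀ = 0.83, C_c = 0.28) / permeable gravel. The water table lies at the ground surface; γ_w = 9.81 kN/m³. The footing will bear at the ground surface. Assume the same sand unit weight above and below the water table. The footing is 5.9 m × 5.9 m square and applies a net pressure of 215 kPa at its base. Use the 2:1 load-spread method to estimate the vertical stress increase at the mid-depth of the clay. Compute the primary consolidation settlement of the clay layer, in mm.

S_c ≈ 259 mm

Mid-depth of clay below the ground surface: z = 2.3 + 3.5/2 = 4.05 m.
Total vertical stress at mid-clay: σ_v = 19.7×2.3 + 18×1.75 = 76.81 kPa.
Pore pressure: u = 9.81×(4.05 − 0) = 39.73 kPa.
Initial effective stress: σ'_0 = σ_v − u = 76.81 − 39.73 = 37.08 kPa.
Stress increase at mid-clay by the 2:1 spreading method:
Δσ = qBL/((B+z)(L+z)) = 215×5.9×5.9/((5.9+4.05)(5.9+4.05)) = 75.596 kPa
Final effective stress: σ'_f = σ'_0 + Δσ = 37.08 + 75.596 = 112.68 kPa.
Normally consolidated clay, so the full stress increment lies on the virgin compression line:
S_c = C_c·H/(1+e₀)·log₁₀(σ'_f/σ'_0) = 0.28×3.5/(1+0.83)×log₁₀(112.68/37.08)
    = 0.53552 × 0.48271 = 0.2585 m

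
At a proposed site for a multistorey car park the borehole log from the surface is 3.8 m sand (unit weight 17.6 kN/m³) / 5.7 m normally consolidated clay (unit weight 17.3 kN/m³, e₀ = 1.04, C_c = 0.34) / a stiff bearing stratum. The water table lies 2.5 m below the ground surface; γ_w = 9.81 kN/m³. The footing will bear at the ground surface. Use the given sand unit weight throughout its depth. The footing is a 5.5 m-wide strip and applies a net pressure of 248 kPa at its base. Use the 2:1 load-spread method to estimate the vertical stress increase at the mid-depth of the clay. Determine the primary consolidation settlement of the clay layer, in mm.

Mid-depth of clay below the ground surface: z = 3.8 + 5.7/2 = 6.65 m.
Total vertical stress at mid-clay: σ_v = 17.6×3.8 + 17.3×2.85 = 116.19 kPa.
Pore pressure: u = 9.81×(6.65 − 2.5) = 40.712 kPa.
Initial effective stress: σ'_0 = σ_v − u = 116.19 − 40.712 = 75.478 kPa.
Stress increase at mid-clay by the 2:1 spreading method:
Δσ = qB/(B+z) = 248×5.5/(5.5+6.65) = 112.26 kPa
Final effective stress: σ'_f = σ'_0 + Δσ = 75.478 + 112.26 = 187.74 kPa.
Normally consolidated clay, so the full stress increment lies on the virgin compression line:
S_c = C_c·H/(1+e₀)·log₁₀(σ'_f/σ'_0) = 0.34×5.7/(1+1.04)×log₁₀(187.74/75.478)
    = 0.95 × 0.39574 = 0.376 m

S_c ≈ 376 mm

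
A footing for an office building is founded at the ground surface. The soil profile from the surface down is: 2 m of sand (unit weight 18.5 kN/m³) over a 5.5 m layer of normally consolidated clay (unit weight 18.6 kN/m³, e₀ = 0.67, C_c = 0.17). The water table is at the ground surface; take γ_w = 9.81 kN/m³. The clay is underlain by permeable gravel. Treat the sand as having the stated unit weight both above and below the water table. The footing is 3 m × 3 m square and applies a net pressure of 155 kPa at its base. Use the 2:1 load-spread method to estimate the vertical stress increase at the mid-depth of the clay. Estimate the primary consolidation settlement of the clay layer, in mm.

Mid-depth of clay below the ground surface: z = 2 + 5.5/2 = 4.75 m.
Total vertical stress at mid-clay: σ_v = 18.5×2 + 18.6×2.75 = 88.15 kPa.
Pore pressure: u = 9.81×(4.75 − 0) = 46.598 kPa.
Initial effective stress: σ'_0 = σ_v − u = 88.15 − 46.598 = 41.552 kPa.
Stress increase at mid-clay by the 2:1 spreading method:
Δσ = qBL/((B+z)(L+z)) = 155×3×3/((3+4.75)(3+4.75)) = 23.226 kPa
Final effective stress: σ'_f = σ'_0 + Δσ = 41.552 + 23.226 = 64.778 kPa.
Normally consolidated clay, so the full stress increment lies on the virgin compression line:
S_c = C_c·H/(1+e₀)·log₁₀(σ'_f/σ'_0) = 0.17×5.5/(1+0.67)×log₁₀(64.778/41.552)
    = 0.55988 × 0.19284 = 0.108 m

S_c ≈ 108 mm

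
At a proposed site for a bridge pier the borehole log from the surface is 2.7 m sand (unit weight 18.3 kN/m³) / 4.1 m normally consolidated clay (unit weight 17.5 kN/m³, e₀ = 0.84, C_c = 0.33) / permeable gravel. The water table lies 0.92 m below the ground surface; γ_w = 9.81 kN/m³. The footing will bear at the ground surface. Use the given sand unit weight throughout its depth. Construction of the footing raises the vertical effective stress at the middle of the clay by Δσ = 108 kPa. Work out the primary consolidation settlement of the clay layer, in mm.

Mid-depth of clay below the ground surface: z = 2.7 + 4.1/2 = 4.75 m.
Total vertical stress at mid-clay: σ_v = 18.3×2.7 + 17.5×2.05 = 85.285 kPa.
Pore pressure: u = 9.81×(4.75 − 0.92) = 37.572 kPa.
Initial effective stress: σ'_0 = σ_v − u = 85.285 − 37.572 = 47.713 kPa.
Final effective stress: σ'_f = σ'_0 + Δσ = 47.713 + 108 = 155.71 kPa.
Normally consolidated clay, so the full stress increment lies on the virgin compression line:
S_c = C_c·H/(1+e₀)·log₁₀(σ'_f/σ'_0) = 0.33×4.1/(1+0.84)×log₁₀(155.71/47.713)
    = 0.73533 × 0.51368 = 0.3777 m

S_c ≈ 378 mm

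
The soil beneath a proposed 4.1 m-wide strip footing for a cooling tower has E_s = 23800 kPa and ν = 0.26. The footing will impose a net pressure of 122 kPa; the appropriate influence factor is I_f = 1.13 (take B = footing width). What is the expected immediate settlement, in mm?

S_e ≈ 22.1 mm

Immediate (elastic) settlement: S_e = q·B·(1−ν²)/E_s · I_f.
S_e = 122 × 4.1 × (1 − 0.26²) / 23800 × 1.13
    = 122 × 4.1 × 0.9324 / 23800 × 1.13
    = 0.02214 m = 22.14 mm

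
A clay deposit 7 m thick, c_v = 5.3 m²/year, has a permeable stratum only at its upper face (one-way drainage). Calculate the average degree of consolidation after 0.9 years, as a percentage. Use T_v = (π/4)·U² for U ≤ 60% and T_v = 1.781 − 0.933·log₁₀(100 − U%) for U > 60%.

Drainage path length: H_d = H = 7 m (single drainage).
T_v = c_v·t/H_d² = 5.3×0.9/7² = 0.097347.
T_v = 0.097347 corresponds to the U ≤ 60% branch:
U = √(4T_v/π) = 0.3521

U ≈ 35.2 %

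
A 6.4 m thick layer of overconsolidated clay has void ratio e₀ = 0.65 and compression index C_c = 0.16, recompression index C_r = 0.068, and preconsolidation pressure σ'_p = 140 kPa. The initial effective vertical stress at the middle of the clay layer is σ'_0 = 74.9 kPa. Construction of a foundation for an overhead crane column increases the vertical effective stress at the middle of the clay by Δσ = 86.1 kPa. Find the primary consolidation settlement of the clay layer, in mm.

S_c ≈ 109 mm

Final effective stress: σ'_f = 74.9 + 86.1 = 161 kPa.
σ'_f = 161 > σ'_p = 140 kPa, so the stress path crosses the preconsolidation pressure — recompression up to σ'_p, then virgin compression beyond:
S_c = H/(1+e₀)·[C_r·log₁₀(σ'_p/σ'_0) + C_c·log₁₀(σ'_f/σ'_p)]
    = 6.4/1.65 × [0.068×log₁₀(140/74.9) + 0.16×log₁₀(161/140)]
    = 3.8788 × [0.018472 + 0.0097117] = 0.1093 m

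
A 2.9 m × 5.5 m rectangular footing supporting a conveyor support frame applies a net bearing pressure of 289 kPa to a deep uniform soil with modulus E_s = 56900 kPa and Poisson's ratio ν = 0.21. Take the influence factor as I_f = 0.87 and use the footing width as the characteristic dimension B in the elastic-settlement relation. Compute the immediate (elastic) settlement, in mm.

S_e ≈ 12.2 mm

Immediate (elastic) settlement: S_e = q·B·(1−ν²)/E_s · I_f.
S_e = 289 × 2.9 × (1 − 0.21²) / 56900 × 0.87
    = 289 × 2.9 × 0.9559 / 56900 × 0.87
    = 0.01225 m = 12.25 mm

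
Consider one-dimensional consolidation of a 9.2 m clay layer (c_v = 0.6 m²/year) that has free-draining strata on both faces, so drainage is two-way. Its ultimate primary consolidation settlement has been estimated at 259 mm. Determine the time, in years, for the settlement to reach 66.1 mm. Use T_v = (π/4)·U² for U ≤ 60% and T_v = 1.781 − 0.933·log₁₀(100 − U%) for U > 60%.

Drainage path length: H_d = H/2 = 4.6 m (double drainage).
U = S(t)/S_ult = 66.1/259 = 0.2552.
U ≤ 60%: T_v = (π/4)·U² = (π/4)×0.25521² = 0.051156.
t = T_v·H_d²/c_v = 0.051156×4.6²/0.6 = 1.804 years.

t ≈ 1.8 years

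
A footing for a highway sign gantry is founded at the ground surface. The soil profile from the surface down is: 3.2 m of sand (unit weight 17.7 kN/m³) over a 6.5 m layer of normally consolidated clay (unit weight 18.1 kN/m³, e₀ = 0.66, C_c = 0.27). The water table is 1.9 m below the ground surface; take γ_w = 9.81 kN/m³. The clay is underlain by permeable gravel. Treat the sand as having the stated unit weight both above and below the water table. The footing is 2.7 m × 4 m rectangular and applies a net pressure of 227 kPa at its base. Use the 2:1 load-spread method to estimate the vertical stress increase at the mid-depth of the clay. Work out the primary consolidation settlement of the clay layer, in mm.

Mid-depth of clay below the ground surface: z = 3.2 + 6.5/2 = 6.45 m.
Total vertical stress at mid-clay: σ_v = 17.7×3.2 + 18.1×3.25 = 115.47 kPa.
Pore pressure: u = 9.81×(6.45 − 1.9) = 44.636 kPa.
Initial effective stress: σ'_0 = σ_v − u = 115.47 − 44.636 = 70.834 kPa.
Stress increase at mid-clay by the 2:1 spreading method:
Δσ = qBL/((B+z)(L+z)) = 227×2.7×4/((2.7+6.45)(4+6.45)) = 25.64 kPa
Final effective stress: σ'_f = σ'_0 + Δσ = 70.834 + 25.64 = 96.474 kPa.
Normally consolidated clay, so the full stress increment lies on the virgin compression line:
S_c = C_c·H/(1+e₀)·log₁₀(σ'_f/σ'_0) = 0.27×6.5/(1+0.66)×log₁₀(96.474/70.834)
    = 1.0572 × 0.13417 = 0.1418 m

S_c ≈ 142 mm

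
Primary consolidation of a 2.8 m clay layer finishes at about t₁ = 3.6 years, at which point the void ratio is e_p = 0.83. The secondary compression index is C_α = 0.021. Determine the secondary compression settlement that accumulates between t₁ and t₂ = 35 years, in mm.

Secondary compression: S_s = C_α·H/(1+e_p)·log₁₀(t₂/t₁)
S_s = 0.021×2.8/(1+0.83)×log₁₀(35/3.6)
    = 0.03213 × 0.9878 = 0.03174 m

S_s ≈ 31.7 mm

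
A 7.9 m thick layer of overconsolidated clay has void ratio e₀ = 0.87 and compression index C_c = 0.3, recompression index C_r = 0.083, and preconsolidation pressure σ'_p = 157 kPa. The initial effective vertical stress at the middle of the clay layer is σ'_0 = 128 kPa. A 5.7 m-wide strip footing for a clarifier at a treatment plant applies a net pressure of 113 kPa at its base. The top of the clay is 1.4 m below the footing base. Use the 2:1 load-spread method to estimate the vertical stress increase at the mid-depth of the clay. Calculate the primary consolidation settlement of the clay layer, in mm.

S_c ≈ 125 mm

Mid-depth of clay below the footing base: z = 1.4 + 7.9/2 = 5.35 m.
Stress increase at mid-clay by the 2:1 spreading method:
Δσ = qB/(B+z) = 113×5.7/(5.7+5.35) = 58.29 kPa
Final effective stress: σ'_f = 128 + 58.29 = 186.29 kPa.
σ'_f = 186.29 > σ'_p = 157 kPa, so the stress path crosses the preconsolidation pressure — recompression up to σ'_p, then virgin compression beyond:
S_c = H/(1+e₀)·[C_r·log₁₀(σ'_p/σ'_0) + C_c·log₁₀(σ'_f/σ'_p)]
    = 7.9/1.87 × [0.083×log₁₀(157/128) + 0.3×log₁₀(186.29/157)]
    = 4.2246 × [0.0073612 + 0.022287] = 0.1253 m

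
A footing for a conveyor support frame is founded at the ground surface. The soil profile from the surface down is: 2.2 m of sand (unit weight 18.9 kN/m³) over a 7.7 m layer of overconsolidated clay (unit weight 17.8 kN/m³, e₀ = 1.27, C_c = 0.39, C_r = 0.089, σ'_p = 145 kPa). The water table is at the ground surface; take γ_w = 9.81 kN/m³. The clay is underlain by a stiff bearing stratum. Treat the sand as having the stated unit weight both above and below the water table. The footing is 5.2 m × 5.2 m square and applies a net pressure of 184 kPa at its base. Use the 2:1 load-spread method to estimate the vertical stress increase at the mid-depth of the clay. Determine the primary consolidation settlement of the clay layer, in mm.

Mid-depth of clay below the ground surface: z = 2.2 + 7.7/2 = 6.05 m.
Total vertical stress at mid-clay: σ_v = 18.9×2.2 + 17.8×3.85 = 110.11 kPa.
Pore pressure: u = 9.81×(6.05 − 0) = 59.351 kPa.
Initial effective stress: σ'_0 = σ_v − u = 110.11 − 59.351 = 50.759 kPa.
Stress increase at mid-clay by the 2:1 spreading method:
Δσ = qBL/((B+z)(L+z)) = 184×5.2×5.2/((5.2+6.05)(5.2+6.05)) = 39.311 kPa
Final effective stress: σ'_f = 50.759 + 39.311 = 90.07 kPa.
σ'_f = 90.07 ≤ σ'_p = 145 kPa, so the clay remains overconsolidated and only the recompression index applies:
S_c = C_r·H/(1+e₀)·log₁₀(σ'_f/σ'_0) = 0.089×7.7/2.27×log₁₀(90.07/50.759)
    = 0.3019 × 0.24907 = 0.07519 m

S_c ≈ 75.2 mm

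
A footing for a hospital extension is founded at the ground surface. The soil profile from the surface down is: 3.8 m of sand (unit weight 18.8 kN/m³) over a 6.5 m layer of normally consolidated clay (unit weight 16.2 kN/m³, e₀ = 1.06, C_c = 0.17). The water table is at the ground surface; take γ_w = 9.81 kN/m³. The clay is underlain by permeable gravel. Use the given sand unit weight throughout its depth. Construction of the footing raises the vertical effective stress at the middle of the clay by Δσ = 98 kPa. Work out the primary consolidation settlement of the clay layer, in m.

Mid-depth of clay below the ground surface: z = 3.8 + 6.5/2 = 7.05 m.
Total vertical stress at mid-clay: σ_v = 18.8×3.8 + 16.2×3.25 = 124.09 kPa.
Pore pressure: u = 9.81×(7.05 − 0) = 69.16 kPa.
Initial effective stress: σ'_0 = σ_v − u = 124.09 − 69.16 = 54.93 kPa.
Final effective stress: σ'_f = σ'_0 + Δσ = 54.93 + 98 = 152.93 kPa.
Normally consolidated clay, so the full stress increment lies on the virgin compression line:
S_c = C_c·H/(1+e₀)·log₁₀(σ'_f/σ'_0) = 0.17×6.5/(1+1.06)×log₁₀(152.93/54.93)
    = 0.53641 × 0.44468 = 0.2385 m

S_c ≈ 0.239 m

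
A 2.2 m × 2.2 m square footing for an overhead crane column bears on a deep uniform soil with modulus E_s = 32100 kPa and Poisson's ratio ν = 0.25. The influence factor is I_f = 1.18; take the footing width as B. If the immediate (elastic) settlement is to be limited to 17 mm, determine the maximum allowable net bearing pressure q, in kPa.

S_e = q·B·(1−ν²)/E_s · I_f  ⇒  q = S_e·E_s / (B·(1−ν²)·I_f).
q = 0.017 × 32100 / (2.2 × 0.9375 × 1.18) = 224.2 kPa

q ≈ 224 kPa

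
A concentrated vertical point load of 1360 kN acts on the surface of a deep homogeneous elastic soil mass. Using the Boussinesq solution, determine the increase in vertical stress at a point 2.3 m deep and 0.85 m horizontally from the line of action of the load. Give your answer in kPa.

Δσ_z ≈ 89.1 kPa

Boussinesq vertical stress below a point load on an elastic half-space:
Δσ_z = 3P/(2πz²) · [1 + (r/z)²]^(−5/2)
r/z = 0.85/2.3 = 0.36957; [1+(r/z)²]^(−5/2) = 0.72611.
Δσ_z = 3×1360/(2π×2.3²) × 0.72611 = 122.75 × 0.72611 = 89.13 kPa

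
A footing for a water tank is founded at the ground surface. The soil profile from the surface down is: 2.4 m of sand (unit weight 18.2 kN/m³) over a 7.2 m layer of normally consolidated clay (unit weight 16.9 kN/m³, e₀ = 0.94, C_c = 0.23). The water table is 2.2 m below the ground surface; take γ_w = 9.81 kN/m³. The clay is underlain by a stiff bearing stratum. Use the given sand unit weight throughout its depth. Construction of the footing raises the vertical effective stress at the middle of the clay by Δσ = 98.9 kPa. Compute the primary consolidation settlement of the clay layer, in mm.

Mid-depth of clay below the ground surface: z = 2.4 + 7.2/2 = 6 m.
Total vertical stress at mid-clay: σ_v = 18.2×2.4 + 16.9×3.6 = 104.52 kPa.
Pore pressure: u = 9.81×(6 − 2.2) = 37.278 kPa.
Initial effective stress: σ'_0 = σ_v − u = 104.52 − 37.278 = 67.242 kPa.
Final effective stress: σ'_f = σ'_0 + Δσ = 67.242 + 98.9 = 166.14 kPa.
Normally consolidated clay, so the full stress increment lies on the virgin compression line:
S_c = C_c·H/(1+e₀)·log₁₀(σ'_f/σ'_0) = 0.23×7.2/(1+0.94)×log₁₀(166.14/67.242)
    = 0.85361 × 0.39283 = 0.3353 m

S_c ≈ 335 mm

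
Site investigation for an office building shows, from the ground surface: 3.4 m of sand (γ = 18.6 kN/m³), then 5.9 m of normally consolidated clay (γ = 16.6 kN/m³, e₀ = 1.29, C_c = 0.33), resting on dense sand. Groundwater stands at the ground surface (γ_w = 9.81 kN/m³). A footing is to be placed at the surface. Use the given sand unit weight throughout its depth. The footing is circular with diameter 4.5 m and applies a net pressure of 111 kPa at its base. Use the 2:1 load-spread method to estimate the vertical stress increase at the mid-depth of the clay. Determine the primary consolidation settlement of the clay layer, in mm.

S_c ≈ 120 mm

Mid-depth of clay below the ground surface: z = 3.4 + 5.9/2 = 6.35 m.
Total vertical stress at mid-clay: σ_v = 18.6×3.4 + 16.6×2.95 = 112.21 kPa.
Pore pressure: u = 9.81×(6.35 − 0) = 62.294 kPa.
Initial effective stress: σ'_0 = σ_v − u = 112.21 − 62.294 = 49.916 kPa.
Stress increase at mid-clay by the 2:1 spreading method:
Δσ ≈ qD²/(D+z)² = 111×4.5²/(4.5+6.35)² = 19.094 kPa
Final effective stress: σ'_f = σ'_0 + Δσ = 49.916 + 19.094 = 69.01 kPa.
Normally consolidated clay, so the full stress increment lies on the virgin compression line:
S_c = C_c·H/(1+e₀)·log₁₀(σ'_f/σ'_0) = 0.33×5.9/(1+1.29)×log₁₀(69.01/49.916)
    = 0.85022 × 0.14067 = 0.1196 m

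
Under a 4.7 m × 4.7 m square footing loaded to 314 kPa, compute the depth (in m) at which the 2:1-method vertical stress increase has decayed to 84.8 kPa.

2:1 spreading — at depth z the loaded area has grown by z in each plan dimension:
qB²/(B+z)² = Δσ_z ⇒ z = B(√(q/Δσ_z) − 1) = 4.7×(√(314/84.8) − 1) = 4.344 m

z ≈ 4.34 m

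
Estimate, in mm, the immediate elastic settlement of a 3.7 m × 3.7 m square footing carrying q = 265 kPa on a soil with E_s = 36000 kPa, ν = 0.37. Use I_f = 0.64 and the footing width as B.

S_e ≈ 15 mm

Immediate (elastic) settlement: S_e = q·B·(1−ν²)/E_s · I_f.
S_e = 265 × 3.7 × (1 − 0.37²) / 36000 × 0.64
    = 265 × 3.7 × 0.8631 / 36000 × 0.64
    = 0.01504 m = 15.04 mm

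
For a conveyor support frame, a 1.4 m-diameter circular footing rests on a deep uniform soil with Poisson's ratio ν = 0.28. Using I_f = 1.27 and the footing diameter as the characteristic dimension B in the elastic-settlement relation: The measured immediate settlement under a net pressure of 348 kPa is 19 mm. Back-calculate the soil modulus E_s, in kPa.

E_s ≈ 30000 kPa

S_e = q·B·(1−ν²)/E_s · I_f  ⇒  E_s = q·B·(1−ν²)·I_f / S_e.
E_s = 348 × 1.4 × 0.9216 × 1.27 / 0.019 = 30010 kPa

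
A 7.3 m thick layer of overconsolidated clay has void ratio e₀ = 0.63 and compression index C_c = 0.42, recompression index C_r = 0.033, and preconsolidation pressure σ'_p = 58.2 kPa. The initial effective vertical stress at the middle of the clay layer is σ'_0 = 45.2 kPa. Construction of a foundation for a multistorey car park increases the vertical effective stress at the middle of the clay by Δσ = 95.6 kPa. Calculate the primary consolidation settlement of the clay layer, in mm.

S_c ≈ 738 mm

Final effective stress: σ'_f = 45.2 + 95.6 = 140.8 kPa.
σ'_f = 140.8 > σ'_p = 58.2 kPa, so the stress path crosses the preconsolidation pressure — recompression up to σ'_p, then virgin compression beyond:
S_c = H/(1+e₀)·[C_r·log₁₀(σ'_p/σ'_0) + C_c·log₁₀(σ'_f/σ'_p)]
    = 7.3/1.63 × [0.033×log₁₀(58.2/45.2) + 0.42×log₁₀(140.8/58.2)]
    = 4.4785 × [0.0036229 + 0.16115] = 0.7379 m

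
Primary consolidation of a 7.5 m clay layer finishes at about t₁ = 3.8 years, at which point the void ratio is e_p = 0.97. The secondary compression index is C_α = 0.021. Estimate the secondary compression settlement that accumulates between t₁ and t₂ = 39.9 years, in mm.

Secondary compression: S_s = C_α·H/(1+e_p)·log₁₀(t₂/t₁)
S_s = 0.021×7.5/(1+0.97)×log₁₀(39.9/3.8)
    = 0.07995 × 1.021 = 0.08164 m

S_s ≈ 81.6 mm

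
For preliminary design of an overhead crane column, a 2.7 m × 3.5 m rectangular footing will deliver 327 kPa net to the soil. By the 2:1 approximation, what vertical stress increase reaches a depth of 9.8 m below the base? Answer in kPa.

By the 2:1 method the load spreads at 1 horizontal : 2 vertical, so at depth z the loaded area has grown by z in each plan dimension:
Δσ = qBL/((B+z)(L+z)) = 327×2.7×3.5/((2.7+9.8)(3.5+9.8)) = 18.587 kPa

Δσ_z ≈ 18.6 kPa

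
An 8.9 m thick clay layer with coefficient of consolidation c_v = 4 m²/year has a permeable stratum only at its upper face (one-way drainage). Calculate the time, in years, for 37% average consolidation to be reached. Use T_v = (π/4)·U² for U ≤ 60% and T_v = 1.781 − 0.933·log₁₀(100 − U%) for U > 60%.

Drainage path length: H_d = H = 8.9 m (single drainage).
U ≤ 60%: T_v = (π/4)·U² = (π/4)×0.37² = 0.10752.
t = T_v·H_d²/c_v = 0.10752×8.9²/4 = 2.129 years.

t ≈ 2.13 years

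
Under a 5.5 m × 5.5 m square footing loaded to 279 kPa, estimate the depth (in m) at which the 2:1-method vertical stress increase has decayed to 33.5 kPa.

z ≈ 10.4 m

2:1 spreading — at depth z the loaded area has grown by z in each plan dimension:
qB²/(B+z)² = Δσ_z ⇒ z = B(√(q/Δσ_z) − 1) = 5.5×(√(279/33.5) − 1) = 10.37 m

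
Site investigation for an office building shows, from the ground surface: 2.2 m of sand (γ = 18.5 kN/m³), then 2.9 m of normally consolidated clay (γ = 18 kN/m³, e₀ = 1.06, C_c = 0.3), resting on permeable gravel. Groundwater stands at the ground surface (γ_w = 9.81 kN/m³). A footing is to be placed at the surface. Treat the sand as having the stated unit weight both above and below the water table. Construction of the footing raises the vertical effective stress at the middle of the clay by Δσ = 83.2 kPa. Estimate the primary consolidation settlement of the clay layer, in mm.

Mid-depth of clay below the ground surface: z = 2.2 + 2.9/2 = 3.65 m.
Total vertical stress at mid-clay: σ_v = 18.5×2.2 + 18×1.45 = 66.8 kPa.
Pore pressure: u = 9.81×(3.65 − 0) = 35.806 kPa.
Initial effective stress: σ'_0 = σ_v − u = 66.8 − 35.806 = 30.994 kPa.
Final effective stress: σ'_f = σ'_0 + Δσ = 30.994 + 83.2 = 114.19 kPa.
Normally consolidated clay, so the full stress increment lies on the virgin compression line:
S_c = C_c·H/(1+e₀)·log₁₀(σ'_f/σ'_0) = 0.3×2.9/(1+1.06)×log₁₀(114.19/30.994)
    = 0.42233 × 0.56635 = 0.2392 m

S_c ≈ 239 mm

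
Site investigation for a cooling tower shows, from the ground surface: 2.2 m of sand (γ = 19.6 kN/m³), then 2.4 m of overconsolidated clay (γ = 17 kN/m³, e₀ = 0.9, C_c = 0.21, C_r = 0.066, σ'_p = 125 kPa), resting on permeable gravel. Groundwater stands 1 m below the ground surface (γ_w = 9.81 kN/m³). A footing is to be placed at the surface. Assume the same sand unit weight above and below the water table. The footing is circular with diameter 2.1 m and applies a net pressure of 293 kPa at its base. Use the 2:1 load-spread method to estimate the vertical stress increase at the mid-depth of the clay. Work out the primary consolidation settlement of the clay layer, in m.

S_c ≈ 0.0263 m

Mid-depth of clay below the ground surface: z = 2.2 + 2.4/2 = 3.4 m.
Total vertical stress at mid-clay: σ_v = 19.6×2.2 + 17×1.2 = 63.52 kPa.
Pore pressure: u = 9.81×(3.4 − 1) = 23.544 kPa.
Initial effective stress: σ'_0 = σ_v − u = 63.52 − 23.544 = 39.976 kPa.
Stress increase at mid-clay by the 2:1 spreading method:
Δσ ≈ qD²/(D+z)² = 293×2.1²/(2.1+3.4)² = 42.715 kPa
Final effective stress: σ'_f = 39.976 + 42.715 = 82.691 kPa.
σ'_f = 82.691 ≤ σ'_p = 125 kPa, so the clay remains overconsolidated and only the recompression index applies:
S_c = C_r·H/(1+e₀)·log₁₀(σ'_f/σ'_0) = 0.066×2.4/1.9×log₁₀(82.691/39.976)
    = 0.083371 × 0.31566 = 0.02632 m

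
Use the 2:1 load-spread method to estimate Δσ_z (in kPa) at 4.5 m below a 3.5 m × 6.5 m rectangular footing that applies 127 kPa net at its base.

By the 2:1 method the load spreads at 1 horizontal : 2 vertical, so at depth z the loaded area has grown by z in each plan dimension:
Δσ = qBL/((B+z)(L+z)) = 127×3.5×6.5/((3.5+4.5)(6.5+4.5)) = 32.832 kPa

Δσ_z ≈ 32.8 kPa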